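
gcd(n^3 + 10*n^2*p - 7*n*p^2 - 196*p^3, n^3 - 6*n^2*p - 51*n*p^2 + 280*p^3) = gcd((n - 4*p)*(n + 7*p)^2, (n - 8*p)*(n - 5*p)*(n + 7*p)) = n + 7*p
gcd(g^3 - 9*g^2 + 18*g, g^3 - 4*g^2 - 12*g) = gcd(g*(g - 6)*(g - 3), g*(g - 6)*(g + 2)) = g^2 - 6*g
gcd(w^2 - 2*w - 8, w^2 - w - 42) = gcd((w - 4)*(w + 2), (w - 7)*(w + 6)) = 1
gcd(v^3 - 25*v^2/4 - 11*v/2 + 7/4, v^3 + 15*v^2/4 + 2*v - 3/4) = v^2 + 3*v/4 - 1/4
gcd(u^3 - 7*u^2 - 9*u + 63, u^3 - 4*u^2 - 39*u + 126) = u^2 - 10*u + 21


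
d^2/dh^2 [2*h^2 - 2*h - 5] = 4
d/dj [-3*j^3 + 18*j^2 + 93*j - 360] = -9*j^2 + 36*j + 93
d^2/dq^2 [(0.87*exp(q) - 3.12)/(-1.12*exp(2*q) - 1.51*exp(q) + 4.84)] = (-1.091328*exp(4*q) + 17.126256*exp(3*q) - 12.466944*exp(2*q) + 68.407188*exp(q) + 2.421936)*exp(q)/(1.404928*exp(6*q) + 5.682432*exp(5*q) - 10.552752*exp(4*q) - 45.669497*exp(3*q) + 45.602964*exp(2*q) + 106.117968*exp(q) - 113.379904)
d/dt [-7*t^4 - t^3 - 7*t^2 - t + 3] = -28*t^3 - 3*t^2 - 14*t - 1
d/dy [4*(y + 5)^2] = 8*y + 40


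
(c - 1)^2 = c^2 - 2*c + 1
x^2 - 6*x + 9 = (x - 3)^2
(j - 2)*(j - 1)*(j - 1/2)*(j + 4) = j^4 + j^3/2 - 21*j^2/2 + 13*j - 4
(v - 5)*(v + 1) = v^2 - 4*v - 5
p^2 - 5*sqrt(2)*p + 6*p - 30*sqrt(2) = (p + 6)*(p - 5*sqrt(2))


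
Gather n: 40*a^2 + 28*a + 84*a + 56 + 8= 40*a^2 + 112*a + 64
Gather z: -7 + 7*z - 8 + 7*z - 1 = 14*z - 16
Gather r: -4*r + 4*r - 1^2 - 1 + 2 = 0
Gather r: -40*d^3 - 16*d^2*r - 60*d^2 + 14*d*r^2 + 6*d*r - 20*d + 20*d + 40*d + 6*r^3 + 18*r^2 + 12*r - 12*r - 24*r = -40*d^3 - 60*d^2 + 40*d + 6*r^3 + r^2*(14*d + 18) + r*(-16*d^2 + 6*d - 24)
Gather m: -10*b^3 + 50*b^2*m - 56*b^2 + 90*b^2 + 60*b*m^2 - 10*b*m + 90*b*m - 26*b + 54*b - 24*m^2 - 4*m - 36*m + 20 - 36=-10*b^3 + 34*b^2 + 28*b + m^2*(60*b - 24) + m*(50*b^2 + 80*b - 40) - 16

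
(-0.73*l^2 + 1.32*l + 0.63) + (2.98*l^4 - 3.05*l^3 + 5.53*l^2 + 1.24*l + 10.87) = 2.98*l^4 - 3.05*l^3 + 4.8*l^2 + 2.56*l + 11.5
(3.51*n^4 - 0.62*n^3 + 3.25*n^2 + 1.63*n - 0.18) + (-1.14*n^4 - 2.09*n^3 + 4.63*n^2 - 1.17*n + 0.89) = 2.37*n^4 - 2.71*n^3 + 7.88*n^2 + 0.46*n + 0.71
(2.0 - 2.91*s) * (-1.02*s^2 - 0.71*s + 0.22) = 2.9682*s^3 + 0.0261*s^2 - 2.0602*s + 0.44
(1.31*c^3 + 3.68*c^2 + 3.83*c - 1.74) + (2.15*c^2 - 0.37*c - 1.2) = 1.31*c^3 + 5.83*c^2 + 3.46*c - 2.94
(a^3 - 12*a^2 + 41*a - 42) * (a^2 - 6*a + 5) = a^5 - 18*a^4 + 118*a^3 - 348*a^2 + 457*a - 210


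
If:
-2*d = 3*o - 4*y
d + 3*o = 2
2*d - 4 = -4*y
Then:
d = 2/3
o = 4/9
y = 2/3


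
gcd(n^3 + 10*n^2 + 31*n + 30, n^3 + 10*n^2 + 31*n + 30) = n^3 + 10*n^2 + 31*n + 30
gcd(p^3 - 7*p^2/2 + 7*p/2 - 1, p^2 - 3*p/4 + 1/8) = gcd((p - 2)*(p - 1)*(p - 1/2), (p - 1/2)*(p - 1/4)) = p - 1/2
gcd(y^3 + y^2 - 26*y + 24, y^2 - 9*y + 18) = 1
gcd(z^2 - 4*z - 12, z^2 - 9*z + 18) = z - 6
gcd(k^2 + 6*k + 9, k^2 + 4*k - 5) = 1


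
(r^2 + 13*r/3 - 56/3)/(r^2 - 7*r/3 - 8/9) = 3*(r + 7)/(3*r + 1)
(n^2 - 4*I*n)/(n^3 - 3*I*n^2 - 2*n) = (-n + 4*I)/(-n^2 + 3*I*n + 2)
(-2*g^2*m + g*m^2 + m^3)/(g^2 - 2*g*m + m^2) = m*(-2*g - m)/(g - m)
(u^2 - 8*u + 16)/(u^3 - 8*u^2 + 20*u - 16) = (u - 4)/(u^2 - 4*u + 4)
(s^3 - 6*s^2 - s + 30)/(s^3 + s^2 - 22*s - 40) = (s - 3)/(s + 4)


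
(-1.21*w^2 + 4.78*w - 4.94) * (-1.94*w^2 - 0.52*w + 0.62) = 2.3474*w^4 - 8.644*w^3 + 6.3478*w^2 + 5.5324*w - 3.0628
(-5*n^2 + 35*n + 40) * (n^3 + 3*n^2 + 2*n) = -5*n^5 + 20*n^4 + 135*n^3 + 190*n^2 + 80*n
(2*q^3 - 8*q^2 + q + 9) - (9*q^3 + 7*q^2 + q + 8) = -7*q^3 - 15*q^2 + 1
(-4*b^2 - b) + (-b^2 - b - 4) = -5*b^2 - 2*b - 4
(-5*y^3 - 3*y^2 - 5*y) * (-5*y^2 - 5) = 25*y^5 + 15*y^4 + 50*y^3 + 15*y^2 + 25*y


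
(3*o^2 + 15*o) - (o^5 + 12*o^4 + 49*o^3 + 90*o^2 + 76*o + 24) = -o^5 - 12*o^4 - 49*o^3 - 87*o^2 - 61*o - 24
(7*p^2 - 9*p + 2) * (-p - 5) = -7*p^3 - 26*p^2 + 43*p - 10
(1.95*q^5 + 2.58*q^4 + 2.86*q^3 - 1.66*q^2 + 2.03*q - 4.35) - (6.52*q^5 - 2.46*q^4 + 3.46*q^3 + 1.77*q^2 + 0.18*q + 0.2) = -4.57*q^5 + 5.04*q^4 - 0.6*q^3 - 3.43*q^2 + 1.85*q - 4.55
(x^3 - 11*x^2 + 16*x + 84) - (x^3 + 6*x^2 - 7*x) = -17*x^2 + 23*x + 84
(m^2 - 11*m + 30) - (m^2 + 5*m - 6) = 36 - 16*m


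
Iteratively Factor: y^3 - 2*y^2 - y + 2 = (y - 2)*(y^2 - 1) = (y - 2)*(y + 1)*(y - 1)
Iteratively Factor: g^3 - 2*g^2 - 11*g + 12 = (g - 1)*(g^2 - g - 12) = (g - 1)*(g + 3)*(g - 4)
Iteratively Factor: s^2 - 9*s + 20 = (s - 4)*(s - 5)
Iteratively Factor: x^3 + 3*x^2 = (x + 3)*(x^2) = x*(x + 3)*(x)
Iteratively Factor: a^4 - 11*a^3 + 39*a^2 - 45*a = (a - 3)*(a^3 - 8*a^2 + 15*a) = (a - 3)^2*(a^2 - 5*a) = a*(a - 3)^2*(a - 5)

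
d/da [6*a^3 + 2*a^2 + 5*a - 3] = 18*a^2 + 4*a + 5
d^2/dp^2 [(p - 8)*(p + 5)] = 2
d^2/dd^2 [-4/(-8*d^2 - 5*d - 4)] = 8*(-64*d^2 - 40*d + (16*d + 5)^2 - 32)/(8*d^2 + 5*d + 4)^3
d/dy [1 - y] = -1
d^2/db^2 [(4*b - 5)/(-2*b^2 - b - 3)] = 2*(-(4*b - 5)*(4*b + 1)^2 + 6*(4*b - 1)*(2*b^2 + b + 3))/(2*b^2 + b + 3)^3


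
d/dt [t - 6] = 1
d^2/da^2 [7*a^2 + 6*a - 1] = 14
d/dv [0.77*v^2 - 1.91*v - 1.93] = 1.54*v - 1.91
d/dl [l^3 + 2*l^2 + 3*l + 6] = 3*l^2 + 4*l + 3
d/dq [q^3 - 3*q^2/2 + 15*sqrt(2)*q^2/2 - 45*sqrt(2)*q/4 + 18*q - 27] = 3*q^2 - 3*q + 15*sqrt(2)*q - 45*sqrt(2)/4 + 18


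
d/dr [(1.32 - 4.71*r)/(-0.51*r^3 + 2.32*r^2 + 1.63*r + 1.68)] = (-4.8042*r^3 + 12.9468*r^2 - 6.1248*r - 10.0644)/(0.2601*r^6 - 2.3664*r^5 + 3.7198*r^4 + 5.8496*r^3 + 10.4521*r^2 + 5.4768*r + 2.8224)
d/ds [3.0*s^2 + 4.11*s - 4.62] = 6.0*s + 4.11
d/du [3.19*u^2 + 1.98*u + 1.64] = 6.38*u + 1.98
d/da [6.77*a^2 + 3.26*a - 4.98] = 13.54*a + 3.26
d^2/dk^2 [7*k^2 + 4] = 14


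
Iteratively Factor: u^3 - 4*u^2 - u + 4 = (u - 4)*(u^2 - 1) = (u - 4)*(u - 1)*(u + 1)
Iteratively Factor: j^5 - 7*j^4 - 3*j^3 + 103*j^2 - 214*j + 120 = (j - 1)*(j^4 - 6*j^3 - 9*j^2 + 94*j - 120) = (j - 3)*(j - 1)*(j^3 - 3*j^2 - 18*j + 40) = (j - 5)*(j - 3)*(j - 1)*(j^2 + 2*j - 8) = (j - 5)*(j - 3)*(j - 2)*(j - 1)*(j + 4)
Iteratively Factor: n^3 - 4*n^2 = (n)*(n^2 - 4*n) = n*(n - 4)*(n)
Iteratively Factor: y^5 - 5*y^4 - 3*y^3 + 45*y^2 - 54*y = (y)*(y^4 - 5*y^3 - 3*y^2 + 45*y - 54) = y*(y - 3)*(y^3 - 2*y^2 - 9*y + 18) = y*(y - 3)*(y - 2)*(y^2 - 9) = y*(y - 3)^2*(y - 2)*(y + 3)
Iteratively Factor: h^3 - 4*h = (h)*(h^2 - 4) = h*(h - 2)*(h + 2)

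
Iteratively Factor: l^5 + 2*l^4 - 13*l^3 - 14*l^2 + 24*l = (l - 3)*(l^4 + 5*l^3 + 2*l^2 - 8*l) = (l - 3)*(l - 1)*(l^3 + 6*l^2 + 8*l) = l*(l - 3)*(l - 1)*(l^2 + 6*l + 8) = l*(l - 3)*(l - 1)*(l + 2)*(l + 4)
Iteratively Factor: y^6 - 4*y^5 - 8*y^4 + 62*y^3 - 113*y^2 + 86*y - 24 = (y - 2)*(y^5 - 2*y^4 - 12*y^3 + 38*y^2 - 37*y + 12) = (y - 2)*(y - 1)*(y^4 - y^3 - 13*y^2 + 25*y - 12) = (y - 2)*(y - 1)^2*(y^3 - 13*y + 12) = (y - 2)*(y - 1)^3*(y^2 + y - 12) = (y - 2)*(y - 1)^3*(y + 4)*(y - 3)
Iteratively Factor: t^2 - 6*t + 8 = (t - 2)*(t - 4)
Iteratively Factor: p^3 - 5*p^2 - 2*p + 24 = (p - 4)*(p^2 - p - 6) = (p - 4)*(p - 3)*(p + 2)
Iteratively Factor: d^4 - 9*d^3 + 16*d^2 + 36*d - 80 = (d - 4)*(d^3 - 5*d^2 - 4*d + 20) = (d - 5)*(d - 4)*(d^2 - 4) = (d - 5)*(d - 4)*(d - 2)*(d + 2)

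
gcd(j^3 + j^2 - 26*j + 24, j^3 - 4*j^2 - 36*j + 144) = j^2 + 2*j - 24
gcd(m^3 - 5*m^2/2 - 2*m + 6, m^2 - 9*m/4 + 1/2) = m - 2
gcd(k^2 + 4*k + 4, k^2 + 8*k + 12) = k + 2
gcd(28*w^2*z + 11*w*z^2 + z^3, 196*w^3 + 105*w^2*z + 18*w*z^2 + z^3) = 28*w^2 + 11*w*z + z^2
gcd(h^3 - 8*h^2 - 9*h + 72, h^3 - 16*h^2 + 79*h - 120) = h^2 - 11*h + 24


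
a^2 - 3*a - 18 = (a - 6)*(a + 3)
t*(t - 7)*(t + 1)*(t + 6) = t^4 - 43*t^2 - 42*t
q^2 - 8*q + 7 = (q - 7)*(q - 1)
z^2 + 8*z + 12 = (z + 2)*(z + 6)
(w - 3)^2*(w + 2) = w^3 - 4*w^2 - 3*w + 18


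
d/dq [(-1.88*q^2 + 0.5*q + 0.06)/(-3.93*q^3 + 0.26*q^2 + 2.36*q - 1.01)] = (-7.3884*q^4 + 3.93*q^3 - 3.8594*q^2 + 3.7664*q - 0.6466)/(15.4449*q^6 - 2.0436*q^5 - 18.482*q^4 + 9.1658*q^3 + 5.0444*q^2 - 4.7672*q + 1.0201)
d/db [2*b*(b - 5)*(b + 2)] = 6*b^2 - 12*b - 20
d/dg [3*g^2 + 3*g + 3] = 6*g + 3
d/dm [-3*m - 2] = -3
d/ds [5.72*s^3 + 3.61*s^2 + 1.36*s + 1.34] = 17.16*s^2 + 7.22*s + 1.36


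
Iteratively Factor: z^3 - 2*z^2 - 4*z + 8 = (z - 2)*(z^2 - 4) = (z - 2)^2*(z + 2)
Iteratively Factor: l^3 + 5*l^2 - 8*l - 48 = (l + 4)*(l^2 + l - 12) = (l - 3)*(l + 4)*(l + 4)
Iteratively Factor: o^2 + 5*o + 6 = (o + 3)*(o + 2)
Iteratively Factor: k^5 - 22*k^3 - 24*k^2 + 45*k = (k + 3)*(k^4 - 3*k^3 - 13*k^2 + 15*k) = (k + 3)^2*(k^3 - 6*k^2 + 5*k) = k*(k + 3)^2*(k^2 - 6*k + 5) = k*(k - 1)*(k + 3)^2*(k - 5)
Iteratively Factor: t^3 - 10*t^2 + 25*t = (t)*(t^2 - 10*t + 25) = t*(t - 5)*(t - 5)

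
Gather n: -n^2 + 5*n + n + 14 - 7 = -n^2 + 6*n + 7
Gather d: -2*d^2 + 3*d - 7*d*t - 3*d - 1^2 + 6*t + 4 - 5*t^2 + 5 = -2*d^2 - 7*d*t - 5*t^2 + 6*t + 8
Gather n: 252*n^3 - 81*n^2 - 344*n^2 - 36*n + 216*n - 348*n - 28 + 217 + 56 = 252*n^3 - 425*n^2 - 168*n + 245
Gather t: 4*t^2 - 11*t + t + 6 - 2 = 4*t^2 - 10*t + 4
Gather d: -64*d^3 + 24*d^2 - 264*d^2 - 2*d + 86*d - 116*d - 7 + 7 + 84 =-64*d^3 - 240*d^2 - 32*d + 84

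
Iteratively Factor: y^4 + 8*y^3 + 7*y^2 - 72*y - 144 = (y - 3)*(y^3 + 11*y^2 + 40*y + 48) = (y - 3)*(y + 4)*(y^2 + 7*y + 12) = (y - 3)*(y + 4)^2*(y + 3)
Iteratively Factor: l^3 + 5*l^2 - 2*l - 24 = (l + 4)*(l^2 + l - 6) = (l - 2)*(l + 4)*(l + 3)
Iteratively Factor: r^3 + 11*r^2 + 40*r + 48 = (r + 4)*(r^2 + 7*r + 12) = (r + 3)*(r + 4)*(r + 4)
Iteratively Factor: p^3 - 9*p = (p + 3)*(p^2 - 3*p) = p*(p + 3)*(p - 3)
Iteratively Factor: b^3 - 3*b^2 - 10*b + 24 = (b - 4)*(b^2 + b - 6) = (b - 4)*(b - 2)*(b + 3)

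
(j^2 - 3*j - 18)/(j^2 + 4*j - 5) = (j^2 - 3*j - 18)/(j^2 + 4*j - 5)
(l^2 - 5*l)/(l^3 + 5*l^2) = (l - 5)/(l*(l + 5))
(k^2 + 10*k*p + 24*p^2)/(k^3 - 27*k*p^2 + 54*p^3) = (k + 4*p)/(k^2 - 6*k*p + 9*p^2)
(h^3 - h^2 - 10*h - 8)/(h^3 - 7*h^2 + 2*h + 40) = (h + 1)/(h - 5)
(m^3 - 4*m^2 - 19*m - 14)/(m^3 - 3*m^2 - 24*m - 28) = (m + 1)/(m + 2)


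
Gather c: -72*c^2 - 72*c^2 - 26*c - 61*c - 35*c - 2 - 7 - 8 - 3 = -144*c^2 - 122*c - 20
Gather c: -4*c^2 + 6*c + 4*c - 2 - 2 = -4*c^2 + 10*c - 4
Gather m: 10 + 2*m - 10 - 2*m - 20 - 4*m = -4*m - 20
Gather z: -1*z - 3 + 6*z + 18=5*z + 15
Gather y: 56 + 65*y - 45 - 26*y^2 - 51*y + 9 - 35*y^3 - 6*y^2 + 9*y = -35*y^3 - 32*y^2 + 23*y + 20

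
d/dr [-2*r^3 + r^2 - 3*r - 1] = -6*r^2 + 2*r - 3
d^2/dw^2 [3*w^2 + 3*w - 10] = 6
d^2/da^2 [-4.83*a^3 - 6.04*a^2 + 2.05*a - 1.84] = -28.98*a - 12.08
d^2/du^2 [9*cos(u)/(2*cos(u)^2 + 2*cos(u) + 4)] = 9*(2*(2*cos(u) + 1)^2*sin(u)^2*cos(u) - (cos(u)^2 + cos(u) + 2)^2*cos(u) + (cos(u)^2 + cos(u) + 2)*(3*cos(2*u) + 4*cos(3*u) - 1)/2)/(2*(cos(u)^2 + cos(u) + 2)^3)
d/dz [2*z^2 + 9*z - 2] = 4*z + 9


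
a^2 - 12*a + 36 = (a - 6)^2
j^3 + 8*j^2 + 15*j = j*(j + 3)*(j + 5)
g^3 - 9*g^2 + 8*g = g*(g - 8)*(g - 1)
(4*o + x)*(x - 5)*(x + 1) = 4*o*x^2 - 16*o*x - 20*o + x^3 - 4*x^2 - 5*x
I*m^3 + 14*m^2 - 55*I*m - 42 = (m - 7*I)*(m - 6*I)*(I*m + 1)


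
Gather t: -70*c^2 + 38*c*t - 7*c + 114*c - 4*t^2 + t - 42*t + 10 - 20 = -70*c^2 + 107*c - 4*t^2 + t*(38*c - 41) - 10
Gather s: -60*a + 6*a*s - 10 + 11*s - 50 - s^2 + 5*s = -60*a - s^2 + s*(6*a + 16) - 60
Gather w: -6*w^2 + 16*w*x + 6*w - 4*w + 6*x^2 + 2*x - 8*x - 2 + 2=-6*w^2 + w*(16*x + 2) + 6*x^2 - 6*x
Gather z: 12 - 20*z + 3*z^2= 3*z^2 - 20*z + 12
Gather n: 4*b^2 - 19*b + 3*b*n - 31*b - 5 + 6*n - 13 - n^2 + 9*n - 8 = 4*b^2 - 50*b - n^2 + n*(3*b + 15) - 26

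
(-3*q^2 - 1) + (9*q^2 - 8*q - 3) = 6*q^2 - 8*q - 4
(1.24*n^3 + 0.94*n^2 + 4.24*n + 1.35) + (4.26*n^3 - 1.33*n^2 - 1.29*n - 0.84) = 5.5*n^3 - 0.39*n^2 + 2.95*n + 0.51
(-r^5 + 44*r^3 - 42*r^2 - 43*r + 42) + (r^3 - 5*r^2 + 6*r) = -r^5 + 45*r^3 - 47*r^2 - 37*r + 42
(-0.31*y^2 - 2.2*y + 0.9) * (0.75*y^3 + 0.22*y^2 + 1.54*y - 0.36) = -0.2325*y^5 - 1.7182*y^4 - 0.2864*y^3 - 3.0784*y^2 + 2.178*y - 0.324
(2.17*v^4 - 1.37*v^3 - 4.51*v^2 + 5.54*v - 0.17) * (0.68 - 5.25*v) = -11.3925*v^5 + 8.6681*v^4 + 22.7459*v^3 - 32.1518*v^2 + 4.6597*v - 0.1156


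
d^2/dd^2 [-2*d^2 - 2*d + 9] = -4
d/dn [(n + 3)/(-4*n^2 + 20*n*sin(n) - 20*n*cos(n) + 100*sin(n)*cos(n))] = (-n^2 + 5*n*sin(n) - 5*n*cos(n) - (n + 3)*(5*sqrt(2)*n*sin(n + pi/4) - 2*n + 25*cos(2*n) - 5*sqrt(2)*cos(n + pi/4)) + 25*sin(2*n)/2)/(4*(n - 5*sin(n))^2*(n + 5*cos(n))^2)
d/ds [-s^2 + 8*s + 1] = 8 - 2*s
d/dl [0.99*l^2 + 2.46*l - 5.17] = 1.98*l + 2.46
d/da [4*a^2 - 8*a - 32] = 8*a - 8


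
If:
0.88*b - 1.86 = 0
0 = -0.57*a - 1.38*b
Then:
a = -5.12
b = 2.11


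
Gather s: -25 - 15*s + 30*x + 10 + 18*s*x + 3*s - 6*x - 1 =s*(18*x - 12) + 24*x - 16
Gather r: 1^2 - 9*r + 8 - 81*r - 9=-90*r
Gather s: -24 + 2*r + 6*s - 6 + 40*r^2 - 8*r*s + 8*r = 40*r^2 + 10*r + s*(6 - 8*r) - 30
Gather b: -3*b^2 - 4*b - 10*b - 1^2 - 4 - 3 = -3*b^2 - 14*b - 8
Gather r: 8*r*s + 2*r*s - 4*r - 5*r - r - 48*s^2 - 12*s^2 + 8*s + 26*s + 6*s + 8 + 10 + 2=r*(10*s - 10) - 60*s^2 + 40*s + 20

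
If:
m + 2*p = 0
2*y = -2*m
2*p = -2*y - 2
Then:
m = 2/3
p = -1/3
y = -2/3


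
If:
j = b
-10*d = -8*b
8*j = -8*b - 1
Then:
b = -1/16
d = -1/20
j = -1/16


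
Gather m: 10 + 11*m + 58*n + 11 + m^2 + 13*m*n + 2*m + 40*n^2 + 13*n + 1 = m^2 + m*(13*n + 13) + 40*n^2 + 71*n + 22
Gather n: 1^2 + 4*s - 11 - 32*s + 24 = 14 - 28*s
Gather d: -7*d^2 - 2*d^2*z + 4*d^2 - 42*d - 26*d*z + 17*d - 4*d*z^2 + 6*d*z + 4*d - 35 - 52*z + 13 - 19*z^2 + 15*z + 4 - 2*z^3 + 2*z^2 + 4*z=d^2*(-2*z - 3) + d*(-4*z^2 - 20*z - 21) - 2*z^3 - 17*z^2 - 33*z - 18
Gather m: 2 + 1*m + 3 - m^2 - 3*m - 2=-m^2 - 2*m + 3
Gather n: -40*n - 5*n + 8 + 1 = 9 - 45*n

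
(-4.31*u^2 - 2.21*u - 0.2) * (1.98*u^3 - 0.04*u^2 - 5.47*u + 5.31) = -8.5338*u^5 - 4.2034*u^4 + 23.2681*u^3 - 10.7894*u^2 - 10.6411*u - 1.062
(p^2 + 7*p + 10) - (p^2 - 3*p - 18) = 10*p + 28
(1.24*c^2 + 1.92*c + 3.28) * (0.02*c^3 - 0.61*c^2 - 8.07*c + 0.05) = 0.0248*c^5 - 0.718*c^4 - 11.1124*c^3 - 17.4332*c^2 - 26.3736*c + 0.164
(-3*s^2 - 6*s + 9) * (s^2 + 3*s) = -3*s^4 - 15*s^3 - 9*s^2 + 27*s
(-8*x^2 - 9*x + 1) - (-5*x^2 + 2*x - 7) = -3*x^2 - 11*x + 8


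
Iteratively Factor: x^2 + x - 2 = (x + 2)*(x - 1)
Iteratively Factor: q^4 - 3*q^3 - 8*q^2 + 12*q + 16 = (q - 4)*(q^3 + q^2 - 4*q - 4) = (q - 4)*(q - 2)*(q^2 + 3*q + 2) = (q - 4)*(q - 2)*(q + 1)*(q + 2)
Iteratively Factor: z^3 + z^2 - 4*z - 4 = (z + 2)*(z^2 - z - 2) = (z + 1)*(z + 2)*(z - 2)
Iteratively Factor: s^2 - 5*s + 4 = (s - 1)*(s - 4)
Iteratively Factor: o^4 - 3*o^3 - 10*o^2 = (o)*(o^3 - 3*o^2 - 10*o) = o*(o - 5)*(o^2 + 2*o) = o^2*(o - 5)*(o + 2)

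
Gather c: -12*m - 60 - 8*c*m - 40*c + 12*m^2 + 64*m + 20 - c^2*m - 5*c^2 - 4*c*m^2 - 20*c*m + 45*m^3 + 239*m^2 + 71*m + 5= c^2*(-m - 5) + c*(-4*m^2 - 28*m - 40) + 45*m^3 + 251*m^2 + 123*m - 35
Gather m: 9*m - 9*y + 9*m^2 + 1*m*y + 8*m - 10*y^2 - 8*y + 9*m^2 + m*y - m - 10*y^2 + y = 18*m^2 + m*(2*y + 16) - 20*y^2 - 16*y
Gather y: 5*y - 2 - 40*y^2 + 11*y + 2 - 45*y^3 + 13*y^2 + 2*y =-45*y^3 - 27*y^2 + 18*y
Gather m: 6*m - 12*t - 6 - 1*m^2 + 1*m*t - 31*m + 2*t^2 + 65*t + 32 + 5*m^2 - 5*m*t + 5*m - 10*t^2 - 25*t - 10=4*m^2 + m*(-4*t - 20) - 8*t^2 + 28*t + 16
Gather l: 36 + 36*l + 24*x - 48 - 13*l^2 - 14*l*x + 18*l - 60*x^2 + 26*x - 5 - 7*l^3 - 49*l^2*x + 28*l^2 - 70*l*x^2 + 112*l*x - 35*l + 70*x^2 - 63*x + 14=-7*l^3 + l^2*(15 - 49*x) + l*(-70*x^2 + 98*x + 19) + 10*x^2 - 13*x - 3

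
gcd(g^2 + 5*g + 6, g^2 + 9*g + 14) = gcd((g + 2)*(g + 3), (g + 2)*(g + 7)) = g + 2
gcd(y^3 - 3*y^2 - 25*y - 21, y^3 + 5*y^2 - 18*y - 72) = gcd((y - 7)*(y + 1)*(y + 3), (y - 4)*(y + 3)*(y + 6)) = y + 3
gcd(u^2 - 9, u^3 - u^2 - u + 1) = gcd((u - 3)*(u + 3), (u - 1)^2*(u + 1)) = 1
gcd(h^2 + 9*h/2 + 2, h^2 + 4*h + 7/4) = h + 1/2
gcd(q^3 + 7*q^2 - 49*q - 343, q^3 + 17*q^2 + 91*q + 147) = q^2 + 14*q + 49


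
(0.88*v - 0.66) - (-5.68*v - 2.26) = 6.56*v + 1.6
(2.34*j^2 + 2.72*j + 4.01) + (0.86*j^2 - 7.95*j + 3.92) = 3.2*j^2 - 5.23*j + 7.93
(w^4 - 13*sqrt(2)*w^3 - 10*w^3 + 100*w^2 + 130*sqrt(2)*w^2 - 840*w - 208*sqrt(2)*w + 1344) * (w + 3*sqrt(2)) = w^5 - 10*sqrt(2)*w^4 - 10*w^4 + 22*w^3 + 100*sqrt(2)*w^3 - 60*w^2 + 92*sqrt(2)*w^2 - 2520*sqrt(2)*w + 96*w + 4032*sqrt(2)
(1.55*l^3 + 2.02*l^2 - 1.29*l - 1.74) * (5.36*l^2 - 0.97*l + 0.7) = 8.308*l^5 + 9.3237*l^4 - 7.7888*l^3 - 6.6611*l^2 + 0.7848*l - 1.218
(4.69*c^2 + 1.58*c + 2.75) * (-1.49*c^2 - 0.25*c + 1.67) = -6.9881*c^4 - 3.5267*c^3 + 3.3398*c^2 + 1.9511*c + 4.5925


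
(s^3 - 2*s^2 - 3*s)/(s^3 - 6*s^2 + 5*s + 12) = s/(s - 4)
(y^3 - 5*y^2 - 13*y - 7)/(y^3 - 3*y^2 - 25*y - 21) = (y + 1)/(y + 3)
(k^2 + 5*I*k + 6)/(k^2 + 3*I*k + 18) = (k - I)/(k - 3*I)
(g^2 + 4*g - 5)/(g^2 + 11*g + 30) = (g - 1)/(g + 6)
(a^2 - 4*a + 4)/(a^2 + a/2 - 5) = 2*(a - 2)/(2*a + 5)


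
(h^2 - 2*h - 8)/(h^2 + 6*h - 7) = (h^2 - 2*h - 8)/(h^2 + 6*h - 7)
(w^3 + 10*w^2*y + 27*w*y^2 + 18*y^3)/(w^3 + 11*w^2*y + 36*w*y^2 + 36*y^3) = (w + y)/(w + 2*y)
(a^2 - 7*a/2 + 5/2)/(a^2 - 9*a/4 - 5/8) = 4*(a - 1)/(4*a + 1)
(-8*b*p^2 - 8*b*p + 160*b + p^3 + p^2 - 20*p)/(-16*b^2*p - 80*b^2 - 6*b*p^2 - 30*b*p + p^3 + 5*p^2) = (p - 4)/(2*b + p)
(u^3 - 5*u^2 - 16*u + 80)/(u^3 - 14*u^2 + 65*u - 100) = (u + 4)/(u - 5)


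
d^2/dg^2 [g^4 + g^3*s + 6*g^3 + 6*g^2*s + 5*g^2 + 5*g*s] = 12*g^2 + 6*g*s + 36*g + 12*s + 10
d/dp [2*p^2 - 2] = 4*p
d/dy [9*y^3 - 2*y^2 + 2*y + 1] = 27*y^2 - 4*y + 2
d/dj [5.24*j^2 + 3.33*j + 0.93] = 10.48*j + 3.33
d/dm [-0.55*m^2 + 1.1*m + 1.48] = 1.1 - 1.1*m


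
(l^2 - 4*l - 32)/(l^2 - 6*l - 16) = (l + 4)/(l + 2)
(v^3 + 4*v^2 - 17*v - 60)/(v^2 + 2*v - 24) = (v^2 + 8*v + 15)/(v + 6)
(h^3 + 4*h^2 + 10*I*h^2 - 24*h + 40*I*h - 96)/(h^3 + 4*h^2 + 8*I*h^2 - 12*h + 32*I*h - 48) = (h + 4*I)/(h + 2*I)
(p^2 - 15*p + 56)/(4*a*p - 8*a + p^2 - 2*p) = (p^2 - 15*p + 56)/(4*a*p - 8*a + p^2 - 2*p)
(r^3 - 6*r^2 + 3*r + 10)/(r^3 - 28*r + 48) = (r^2 - 4*r - 5)/(r^2 + 2*r - 24)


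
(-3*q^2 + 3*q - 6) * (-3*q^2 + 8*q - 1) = 9*q^4 - 33*q^3 + 45*q^2 - 51*q + 6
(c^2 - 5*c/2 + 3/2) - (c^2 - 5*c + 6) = 5*c/2 - 9/2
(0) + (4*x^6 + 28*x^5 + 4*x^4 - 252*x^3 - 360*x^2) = 4*x^6 + 28*x^5 + 4*x^4 - 252*x^3 - 360*x^2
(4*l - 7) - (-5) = 4*l - 2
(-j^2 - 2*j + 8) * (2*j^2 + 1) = -2*j^4 - 4*j^3 + 15*j^2 - 2*j + 8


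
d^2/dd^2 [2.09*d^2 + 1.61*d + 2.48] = 4.18000000000000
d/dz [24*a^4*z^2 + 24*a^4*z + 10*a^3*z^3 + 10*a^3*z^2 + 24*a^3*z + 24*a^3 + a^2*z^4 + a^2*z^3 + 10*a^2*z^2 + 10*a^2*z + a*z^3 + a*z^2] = a*(48*a^3*z + 24*a^3 + 30*a^2*z^2 + 20*a^2*z + 24*a^2 + 4*a*z^3 + 3*a*z^2 + 20*a*z + 10*a + 3*z^2 + 2*z)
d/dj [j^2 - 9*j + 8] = 2*j - 9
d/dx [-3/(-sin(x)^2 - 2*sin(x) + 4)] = -6*(sin(x) + 1)*cos(x)/(sin(x)^2 + 2*sin(x) - 4)^2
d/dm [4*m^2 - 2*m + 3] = 8*m - 2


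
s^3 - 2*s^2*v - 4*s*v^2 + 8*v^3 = (s - 2*v)^2*(s + 2*v)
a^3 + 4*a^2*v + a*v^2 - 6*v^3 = (a - v)*(a + 2*v)*(a + 3*v)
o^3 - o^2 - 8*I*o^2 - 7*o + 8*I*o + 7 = (o - 1)*(o - 7*I)*(o - I)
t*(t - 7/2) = t^2 - 7*t/2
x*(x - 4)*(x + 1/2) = x^3 - 7*x^2/2 - 2*x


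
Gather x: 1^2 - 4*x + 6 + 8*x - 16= 4*x - 9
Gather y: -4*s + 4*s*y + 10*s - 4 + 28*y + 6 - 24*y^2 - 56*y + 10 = 6*s - 24*y^2 + y*(4*s - 28) + 12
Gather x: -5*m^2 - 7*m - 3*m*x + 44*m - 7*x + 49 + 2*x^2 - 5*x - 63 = -5*m^2 + 37*m + 2*x^2 + x*(-3*m - 12) - 14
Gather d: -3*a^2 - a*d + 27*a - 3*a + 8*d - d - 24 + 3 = -3*a^2 + 24*a + d*(7 - a) - 21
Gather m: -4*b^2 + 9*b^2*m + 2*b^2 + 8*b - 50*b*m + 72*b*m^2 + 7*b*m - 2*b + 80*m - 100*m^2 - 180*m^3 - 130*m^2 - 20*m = -2*b^2 + 6*b - 180*m^3 + m^2*(72*b - 230) + m*(9*b^2 - 43*b + 60)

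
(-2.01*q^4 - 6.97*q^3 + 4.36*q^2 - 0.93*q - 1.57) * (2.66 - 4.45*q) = 8.9445*q^5 + 25.6699*q^4 - 37.9422*q^3 + 15.7361*q^2 + 4.5127*q - 4.1762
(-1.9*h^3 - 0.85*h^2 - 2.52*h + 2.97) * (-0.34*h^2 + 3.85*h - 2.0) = 0.646*h^5 - 7.026*h^4 + 1.3843*h^3 - 9.0118*h^2 + 16.4745*h - 5.94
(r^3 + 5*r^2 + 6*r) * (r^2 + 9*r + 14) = r^5 + 14*r^4 + 65*r^3 + 124*r^2 + 84*r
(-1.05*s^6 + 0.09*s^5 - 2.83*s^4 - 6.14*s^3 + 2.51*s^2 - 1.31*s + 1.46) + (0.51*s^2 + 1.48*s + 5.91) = -1.05*s^6 + 0.09*s^5 - 2.83*s^4 - 6.14*s^3 + 3.02*s^2 + 0.17*s + 7.37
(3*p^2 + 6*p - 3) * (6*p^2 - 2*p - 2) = 18*p^4 + 30*p^3 - 36*p^2 - 6*p + 6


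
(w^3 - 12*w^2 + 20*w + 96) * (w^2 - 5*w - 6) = w^5 - 17*w^4 + 74*w^3 + 68*w^2 - 600*w - 576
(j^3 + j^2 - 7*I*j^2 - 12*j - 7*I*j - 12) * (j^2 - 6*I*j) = j^5 + j^4 - 13*I*j^4 - 54*j^3 - 13*I*j^3 - 54*j^2 + 72*I*j^2 + 72*I*j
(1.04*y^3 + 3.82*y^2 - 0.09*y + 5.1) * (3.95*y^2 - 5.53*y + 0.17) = 4.108*y^5 + 9.3378*y^4 - 21.3033*y^3 + 21.2921*y^2 - 28.2183*y + 0.867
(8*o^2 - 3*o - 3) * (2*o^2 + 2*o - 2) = 16*o^4 + 10*o^3 - 28*o^2 + 6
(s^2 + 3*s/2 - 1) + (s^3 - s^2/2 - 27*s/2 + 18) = s^3 + s^2/2 - 12*s + 17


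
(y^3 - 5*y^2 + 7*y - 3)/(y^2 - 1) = (y^2 - 4*y + 3)/(y + 1)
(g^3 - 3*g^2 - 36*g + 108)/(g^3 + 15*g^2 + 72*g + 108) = (g^2 - 9*g + 18)/(g^2 + 9*g + 18)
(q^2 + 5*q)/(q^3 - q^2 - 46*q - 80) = q/(q^2 - 6*q - 16)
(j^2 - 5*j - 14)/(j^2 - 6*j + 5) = (j^2 - 5*j - 14)/(j^2 - 6*j + 5)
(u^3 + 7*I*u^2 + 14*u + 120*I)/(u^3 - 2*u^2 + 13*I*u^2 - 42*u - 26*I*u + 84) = (u^2 + I*u + 20)/(u^2 + u*(-2 + 7*I) - 14*I)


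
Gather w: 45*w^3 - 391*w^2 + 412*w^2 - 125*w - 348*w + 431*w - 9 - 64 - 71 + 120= 45*w^3 + 21*w^2 - 42*w - 24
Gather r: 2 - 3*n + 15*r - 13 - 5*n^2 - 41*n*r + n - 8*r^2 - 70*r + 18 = -5*n^2 - 2*n - 8*r^2 + r*(-41*n - 55) + 7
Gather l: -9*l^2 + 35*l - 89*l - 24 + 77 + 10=-9*l^2 - 54*l + 63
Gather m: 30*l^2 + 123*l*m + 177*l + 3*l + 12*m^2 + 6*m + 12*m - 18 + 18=30*l^2 + 180*l + 12*m^2 + m*(123*l + 18)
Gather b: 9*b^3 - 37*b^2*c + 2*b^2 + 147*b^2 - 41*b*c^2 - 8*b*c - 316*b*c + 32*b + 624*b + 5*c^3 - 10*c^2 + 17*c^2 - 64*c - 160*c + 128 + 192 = 9*b^3 + b^2*(149 - 37*c) + b*(-41*c^2 - 324*c + 656) + 5*c^3 + 7*c^2 - 224*c + 320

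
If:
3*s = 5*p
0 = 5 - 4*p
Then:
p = 5/4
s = 25/12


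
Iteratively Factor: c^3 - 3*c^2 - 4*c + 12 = (c - 3)*(c^2 - 4) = (c - 3)*(c + 2)*(c - 2)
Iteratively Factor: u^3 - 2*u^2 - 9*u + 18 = (u - 2)*(u^2 - 9) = (u - 2)*(u + 3)*(u - 3)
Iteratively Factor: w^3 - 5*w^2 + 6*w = (w - 3)*(w^2 - 2*w) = (w - 3)*(w - 2)*(w)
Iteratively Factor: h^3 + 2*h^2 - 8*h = (h)*(h^2 + 2*h - 8) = h*(h + 4)*(h - 2)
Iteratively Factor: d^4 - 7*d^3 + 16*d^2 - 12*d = (d - 2)*(d^3 - 5*d^2 + 6*d) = (d - 3)*(d - 2)*(d^2 - 2*d) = d*(d - 3)*(d - 2)*(d - 2)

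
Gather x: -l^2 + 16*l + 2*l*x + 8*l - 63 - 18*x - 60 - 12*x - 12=-l^2 + 24*l + x*(2*l - 30) - 135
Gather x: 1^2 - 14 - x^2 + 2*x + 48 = -x^2 + 2*x + 35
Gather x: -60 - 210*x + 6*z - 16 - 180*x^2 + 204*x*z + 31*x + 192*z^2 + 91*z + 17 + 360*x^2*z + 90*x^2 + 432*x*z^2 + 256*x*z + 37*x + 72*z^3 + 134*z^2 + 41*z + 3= x^2*(360*z - 90) + x*(432*z^2 + 460*z - 142) + 72*z^3 + 326*z^2 + 138*z - 56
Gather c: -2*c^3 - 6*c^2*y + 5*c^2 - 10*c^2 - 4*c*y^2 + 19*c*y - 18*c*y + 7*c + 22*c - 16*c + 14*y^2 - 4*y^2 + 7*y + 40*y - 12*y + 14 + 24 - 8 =-2*c^3 + c^2*(-6*y - 5) + c*(-4*y^2 + y + 13) + 10*y^2 + 35*y + 30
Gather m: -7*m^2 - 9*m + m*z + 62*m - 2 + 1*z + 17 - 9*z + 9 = -7*m^2 + m*(z + 53) - 8*z + 24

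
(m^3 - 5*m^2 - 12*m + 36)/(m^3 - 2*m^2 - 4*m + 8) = (m^2 - 3*m - 18)/(m^2 - 4)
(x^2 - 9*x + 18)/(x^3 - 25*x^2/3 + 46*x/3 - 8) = 3*(x - 3)/(3*x^2 - 7*x + 4)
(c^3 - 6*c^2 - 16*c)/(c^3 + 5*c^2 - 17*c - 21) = c*(c^2 - 6*c - 16)/(c^3 + 5*c^2 - 17*c - 21)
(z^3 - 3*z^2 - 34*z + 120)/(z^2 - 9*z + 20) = z + 6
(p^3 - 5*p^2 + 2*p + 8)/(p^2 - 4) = (p^2 - 3*p - 4)/(p + 2)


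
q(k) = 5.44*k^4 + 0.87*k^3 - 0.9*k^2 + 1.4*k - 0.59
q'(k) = 21.76*k^3 + 2.61*k^2 - 1.8*k + 1.4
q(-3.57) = 826.99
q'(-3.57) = -948.97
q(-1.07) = 2.95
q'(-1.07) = -20.34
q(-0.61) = -1.22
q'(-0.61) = -1.47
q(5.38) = 4673.88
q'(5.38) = 3455.75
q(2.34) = 172.01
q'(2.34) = 290.29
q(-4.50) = 2126.35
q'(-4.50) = -1920.53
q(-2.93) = 366.63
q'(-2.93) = -518.27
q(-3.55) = 808.17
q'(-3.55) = -932.84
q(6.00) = 7213.57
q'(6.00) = 4784.72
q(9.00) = 36265.18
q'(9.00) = 16059.65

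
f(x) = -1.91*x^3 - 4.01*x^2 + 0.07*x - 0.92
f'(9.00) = -536.24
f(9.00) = -1717.49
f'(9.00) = -536.24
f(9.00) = -1717.49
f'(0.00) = 0.07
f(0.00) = -0.92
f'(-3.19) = -32.66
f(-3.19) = 20.05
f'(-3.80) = -52.20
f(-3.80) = 45.72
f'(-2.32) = -12.16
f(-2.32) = 1.18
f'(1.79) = -32.65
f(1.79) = -24.60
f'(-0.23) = 1.61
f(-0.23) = -1.12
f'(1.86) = -34.67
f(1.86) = -26.95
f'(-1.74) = -3.32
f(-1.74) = -3.12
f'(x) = -5.73*x^2 - 8.02*x + 0.07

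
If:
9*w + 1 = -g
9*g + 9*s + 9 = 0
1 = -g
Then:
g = -1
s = 0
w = 0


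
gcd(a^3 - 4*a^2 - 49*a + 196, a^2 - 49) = a^2 - 49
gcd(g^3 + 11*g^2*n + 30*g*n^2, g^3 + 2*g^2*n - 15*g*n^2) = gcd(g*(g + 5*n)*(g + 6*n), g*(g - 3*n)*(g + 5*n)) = g^2 + 5*g*n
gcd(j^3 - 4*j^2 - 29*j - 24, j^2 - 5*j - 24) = j^2 - 5*j - 24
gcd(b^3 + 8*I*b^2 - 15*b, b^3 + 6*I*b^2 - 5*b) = b^2 + 5*I*b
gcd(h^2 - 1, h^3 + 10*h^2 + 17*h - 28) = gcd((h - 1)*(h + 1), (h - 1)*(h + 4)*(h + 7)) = h - 1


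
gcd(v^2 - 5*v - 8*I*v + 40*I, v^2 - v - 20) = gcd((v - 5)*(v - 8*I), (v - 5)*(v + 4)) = v - 5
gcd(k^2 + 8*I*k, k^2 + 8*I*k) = k^2 + 8*I*k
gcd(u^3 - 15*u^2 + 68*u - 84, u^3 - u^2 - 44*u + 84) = u^2 - 8*u + 12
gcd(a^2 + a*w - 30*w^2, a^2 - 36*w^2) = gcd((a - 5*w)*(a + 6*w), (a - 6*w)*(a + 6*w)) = a + 6*w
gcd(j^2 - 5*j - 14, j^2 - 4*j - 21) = j - 7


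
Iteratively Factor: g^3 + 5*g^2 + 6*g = (g + 2)*(g^2 + 3*g) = (g + 2)*(g + 3)*(g)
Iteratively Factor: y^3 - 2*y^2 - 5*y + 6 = (y - 3)*(y^2 + y - 2) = (y - 3)*(y - 1)*(y + 2)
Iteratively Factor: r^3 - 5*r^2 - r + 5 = (r - 1)*(r^2 - 4*r - 5) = (r - 1)*(r + 1)*(r - 5)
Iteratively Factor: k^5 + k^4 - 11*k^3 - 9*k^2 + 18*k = (k - 3)*(k^4 + 4*k^3 + k^2 - 6*k) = (k - 3)*(k - 1)*(k^3 + 5*k^2 + 6*k) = k*(k - 3)*(k - 1)*(k^2 + 5*k + 6) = k*(k - 3)*(k - 1)*(k + 2)*(k + 3)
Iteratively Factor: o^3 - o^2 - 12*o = (o)*(o^2 - o - 12) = o*(o + 3)*(o - 4)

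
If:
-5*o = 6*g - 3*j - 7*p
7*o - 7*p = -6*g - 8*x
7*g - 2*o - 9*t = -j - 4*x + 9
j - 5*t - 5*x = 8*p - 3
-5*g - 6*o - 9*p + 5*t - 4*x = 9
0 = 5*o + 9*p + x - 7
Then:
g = 694973/12621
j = 1095148/12621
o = -2718/601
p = 28524/4207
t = 486098/12621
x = -132137/4207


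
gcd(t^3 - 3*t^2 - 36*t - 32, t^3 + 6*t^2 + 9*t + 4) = t^2 + 5*t + 4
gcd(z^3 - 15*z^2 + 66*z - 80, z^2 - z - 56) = z - 8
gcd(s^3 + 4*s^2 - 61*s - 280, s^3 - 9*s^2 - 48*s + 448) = s^2 - s - 56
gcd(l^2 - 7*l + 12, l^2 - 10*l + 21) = l - 3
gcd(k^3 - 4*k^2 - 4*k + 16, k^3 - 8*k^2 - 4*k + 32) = k^2 - 4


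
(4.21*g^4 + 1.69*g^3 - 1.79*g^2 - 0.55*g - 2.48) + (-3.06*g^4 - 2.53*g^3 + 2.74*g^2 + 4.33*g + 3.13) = 1.15*g^4 - 0.84*g^3 + 0.95*g^2 + 3.78*g + 0.65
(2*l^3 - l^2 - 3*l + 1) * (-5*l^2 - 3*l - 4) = -10*l^5 - l^4 + 10*l^3 + 8*l^2 + 9*l - 4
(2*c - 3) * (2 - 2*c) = -4*c^2 + 10*c - 6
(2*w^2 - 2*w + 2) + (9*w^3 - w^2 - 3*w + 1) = 9*w^3 + w^2 - 5*w + 3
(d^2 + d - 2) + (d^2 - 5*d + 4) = 2*d^2 - 4*d + 2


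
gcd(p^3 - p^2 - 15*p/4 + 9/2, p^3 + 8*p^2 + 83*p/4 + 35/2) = p + 2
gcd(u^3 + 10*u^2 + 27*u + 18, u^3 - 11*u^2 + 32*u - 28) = 1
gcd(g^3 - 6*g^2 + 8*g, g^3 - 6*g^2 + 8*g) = g^3 - 6*g^2 + 8*g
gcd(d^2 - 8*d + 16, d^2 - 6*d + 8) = d - 4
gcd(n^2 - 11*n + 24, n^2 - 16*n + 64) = n - 8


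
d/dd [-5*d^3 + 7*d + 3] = 7 - 15*d^2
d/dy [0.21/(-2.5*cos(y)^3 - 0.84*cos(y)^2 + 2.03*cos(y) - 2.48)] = (-1.575*cos(y)^2 - 0.3528*cos(y) + 0.4263)*sin(y)/(2.5*cos(y)^3 + 0.84*cos(y)^2 - 2.03*cos(y) + 2.48)^2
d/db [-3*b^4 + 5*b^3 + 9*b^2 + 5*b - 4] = -12*b^3 + 15*b^2 + 18*b + 5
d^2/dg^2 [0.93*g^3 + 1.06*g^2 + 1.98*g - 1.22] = 5.58*g + 2.12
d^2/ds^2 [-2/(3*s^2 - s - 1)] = 4*(-9*s^2 + 3*s + (6*s - 1)^2 + 3)/(-3*s^2 + s + 1)^3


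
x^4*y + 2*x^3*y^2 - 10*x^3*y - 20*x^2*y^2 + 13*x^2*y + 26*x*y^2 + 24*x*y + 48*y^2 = (x - 8)*(x - 3)*(x + 2*y)*(x*y + y)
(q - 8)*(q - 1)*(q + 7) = q^3 - 2*q^2 - 55*q + 56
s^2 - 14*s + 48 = (s - 8)*(s - 6)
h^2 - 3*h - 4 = (h - 4)*(h + 1)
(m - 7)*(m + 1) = m^2 - 6*m - 7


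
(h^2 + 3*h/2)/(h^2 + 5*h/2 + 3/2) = h/(h + 1)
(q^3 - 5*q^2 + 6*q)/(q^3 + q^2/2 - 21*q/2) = 2*(q - 2)/(2*q + 7)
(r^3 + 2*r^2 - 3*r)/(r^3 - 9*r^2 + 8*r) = (r + 3)/(r - 8)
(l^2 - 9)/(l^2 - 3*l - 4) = (9 - l^2)/(-l^2 + 3*l + 4)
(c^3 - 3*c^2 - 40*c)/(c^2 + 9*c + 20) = c*(c - 8)/(c + 4)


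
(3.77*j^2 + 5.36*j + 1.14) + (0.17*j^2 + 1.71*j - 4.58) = 3.94*j^2 + 7.07*j - 3.44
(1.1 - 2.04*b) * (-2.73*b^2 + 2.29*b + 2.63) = 5.5692*b^3 - 7.6746*b^2 - 2.8462*b + 2.893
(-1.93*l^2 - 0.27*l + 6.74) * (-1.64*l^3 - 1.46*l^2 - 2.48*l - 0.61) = 3.1652*l^5 + 3.2606*l^4 - 5.873*l^3 - 7.9935*l^2 - 16.5505*l - 4.1114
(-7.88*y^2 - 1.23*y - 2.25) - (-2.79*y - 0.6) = -7.88*y^2 + 1.56*y - 1.65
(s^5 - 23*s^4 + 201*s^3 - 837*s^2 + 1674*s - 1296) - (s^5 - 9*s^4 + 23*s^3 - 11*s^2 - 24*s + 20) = -14*s^4 + 178*s^3 - 826*s^2 + 1698*s - 1316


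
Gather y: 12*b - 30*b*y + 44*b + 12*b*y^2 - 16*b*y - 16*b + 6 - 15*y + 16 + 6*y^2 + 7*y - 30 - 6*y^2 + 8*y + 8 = 12*b*y^2 - 46*b*y + 40*b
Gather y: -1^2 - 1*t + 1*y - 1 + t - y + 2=0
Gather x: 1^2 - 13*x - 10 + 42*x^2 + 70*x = 42*x^2 + 57*x - 9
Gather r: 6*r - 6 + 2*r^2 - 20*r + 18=2*r^2 - 14*r + 12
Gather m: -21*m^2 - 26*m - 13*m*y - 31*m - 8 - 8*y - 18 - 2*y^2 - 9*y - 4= -21*m^2 + m*(-13*y - 57) - 2*y^2 - 17*y - 30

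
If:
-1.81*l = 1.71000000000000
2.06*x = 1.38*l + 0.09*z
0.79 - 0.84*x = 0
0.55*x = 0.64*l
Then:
No Solution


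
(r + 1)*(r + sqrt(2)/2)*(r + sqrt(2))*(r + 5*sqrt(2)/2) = r^4 + r^3 + 4*sqrt(2)*r^3 + 4*sqrt(2)*r^2 + 17*r^2/2 + 5*sqrt(2)*r/2 + 17*r/2 + 5*sqrt(2)/2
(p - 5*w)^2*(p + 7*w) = p^3 - 3*p^2*w - 45*p*w^2 + 175*w^3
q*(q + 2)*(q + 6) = q^3 + 8*q^2 + 12*q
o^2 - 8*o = o*(o - 8)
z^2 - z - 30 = (z - 6)*(z + 5)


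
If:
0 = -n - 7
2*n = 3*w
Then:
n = -7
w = -14/3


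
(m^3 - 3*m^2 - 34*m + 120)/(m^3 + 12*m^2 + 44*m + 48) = (m^2 - 9*m + 20)/(m^2 + 6*m + 8)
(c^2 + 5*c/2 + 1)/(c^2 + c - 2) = (c + 1/2)/(c - 1)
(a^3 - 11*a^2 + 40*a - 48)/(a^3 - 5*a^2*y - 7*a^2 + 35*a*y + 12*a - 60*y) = (4 - a)/(-a + 5*y)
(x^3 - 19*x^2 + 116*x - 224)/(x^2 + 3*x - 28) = (x^2 - 15*x + 56)/(x + 7)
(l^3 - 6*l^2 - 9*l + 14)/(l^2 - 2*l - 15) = (-l^3 + 6*l^2 + 9*l - 14)/(-l^2 + 2*l + 15)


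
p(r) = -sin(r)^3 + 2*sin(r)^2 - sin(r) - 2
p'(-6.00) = -0.11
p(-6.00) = -2.15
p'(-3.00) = 1.61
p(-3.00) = -1.82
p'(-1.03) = -3.42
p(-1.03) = 0.96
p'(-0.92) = -3.68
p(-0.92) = 0.57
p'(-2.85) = 2.30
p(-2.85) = -1.52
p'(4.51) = 1.57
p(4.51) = 1.84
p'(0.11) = -0.59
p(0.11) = -2.09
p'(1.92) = -0.04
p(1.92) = -2.00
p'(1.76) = -0.01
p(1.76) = -2.00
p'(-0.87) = -3.75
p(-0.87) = 0.38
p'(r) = -3*sin(r)^2*cos(r) + 4*sin(r)*cos(r) - cos(r)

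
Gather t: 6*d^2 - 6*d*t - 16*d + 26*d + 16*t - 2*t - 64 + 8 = 6*d^2 + 10*d + t*(14 - 6*d) - 56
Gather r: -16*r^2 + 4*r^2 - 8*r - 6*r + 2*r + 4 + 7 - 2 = -12*r^2 - 12*r + 9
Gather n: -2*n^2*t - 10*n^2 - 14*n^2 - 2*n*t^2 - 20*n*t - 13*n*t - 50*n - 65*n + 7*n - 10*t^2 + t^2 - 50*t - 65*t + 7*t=n^2*(-2*t - 24) + n*(-2*t^2 - 33*t - 108) - 9*t^2 - 108*t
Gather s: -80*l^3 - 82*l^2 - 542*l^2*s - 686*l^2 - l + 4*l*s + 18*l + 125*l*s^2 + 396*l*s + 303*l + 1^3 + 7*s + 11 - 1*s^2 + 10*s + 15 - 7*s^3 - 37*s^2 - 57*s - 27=-80*l^3 - 768*l^2 + 320*l - 7*s^3 + s^2*(125*l - 38) + s*(-542*l^2 + 400*l - 40)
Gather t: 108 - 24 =84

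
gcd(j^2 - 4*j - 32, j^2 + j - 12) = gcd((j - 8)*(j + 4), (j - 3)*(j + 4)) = j + 4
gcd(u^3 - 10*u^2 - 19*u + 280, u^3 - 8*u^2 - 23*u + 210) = u^2 - 2*u - 35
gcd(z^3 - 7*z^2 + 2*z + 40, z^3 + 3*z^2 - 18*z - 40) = z^2 - 2*z - 8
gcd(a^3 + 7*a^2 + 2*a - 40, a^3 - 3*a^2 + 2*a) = a - 2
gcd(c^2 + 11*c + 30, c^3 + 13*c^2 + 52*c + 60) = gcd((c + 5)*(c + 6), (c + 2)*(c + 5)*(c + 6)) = c^2 + 11*c + 30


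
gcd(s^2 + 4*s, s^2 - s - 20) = s + 4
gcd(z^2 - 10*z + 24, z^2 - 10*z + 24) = z^2 - 10*z + 24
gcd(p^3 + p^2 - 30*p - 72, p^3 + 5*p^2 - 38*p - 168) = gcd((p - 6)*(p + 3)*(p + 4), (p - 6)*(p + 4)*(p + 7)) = p^2 - 2*p - 24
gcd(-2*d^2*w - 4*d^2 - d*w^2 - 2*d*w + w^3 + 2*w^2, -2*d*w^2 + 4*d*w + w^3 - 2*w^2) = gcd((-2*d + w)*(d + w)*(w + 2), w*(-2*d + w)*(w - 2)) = -2*d + w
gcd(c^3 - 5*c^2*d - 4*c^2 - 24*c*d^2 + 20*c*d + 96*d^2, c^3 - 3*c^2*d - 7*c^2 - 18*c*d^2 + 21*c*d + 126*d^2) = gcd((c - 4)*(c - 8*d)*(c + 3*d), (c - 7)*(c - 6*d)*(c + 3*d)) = c + 3*d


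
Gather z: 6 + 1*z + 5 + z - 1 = 2*z + 10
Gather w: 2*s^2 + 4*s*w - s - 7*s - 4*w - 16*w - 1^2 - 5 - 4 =2*s^2 - 8*s + w*(4*s - 20) - 10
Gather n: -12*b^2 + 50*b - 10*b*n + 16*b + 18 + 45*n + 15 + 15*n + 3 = -12*b^2 + 66*b + n*(60 - 10*b) + 36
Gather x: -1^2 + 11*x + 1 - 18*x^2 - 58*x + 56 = -18*x^2 - 47*x + 56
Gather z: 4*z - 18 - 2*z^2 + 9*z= -2*z^2 + 13*z - 18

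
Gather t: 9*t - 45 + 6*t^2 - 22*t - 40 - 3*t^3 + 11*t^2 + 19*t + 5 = -3*t^3 + 17*t^2 + 6*t - 80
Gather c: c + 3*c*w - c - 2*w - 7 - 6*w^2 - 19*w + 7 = 3*c*w - 6*w^2 - 21*w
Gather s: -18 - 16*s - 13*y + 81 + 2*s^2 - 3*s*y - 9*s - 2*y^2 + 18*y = 2*s^2 + s*(-3*y - 25) - 2*y^2 + 5*y + 63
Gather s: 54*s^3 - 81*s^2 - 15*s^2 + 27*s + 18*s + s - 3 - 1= 54*s^3 - 96*s^2 + 46*s - 4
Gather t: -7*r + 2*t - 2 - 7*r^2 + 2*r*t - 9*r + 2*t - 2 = -7*r^2 - 16*r + t*(2*r + 4) - 4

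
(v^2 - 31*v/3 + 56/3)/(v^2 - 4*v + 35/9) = 3*(v - 8)/(3*v - 5)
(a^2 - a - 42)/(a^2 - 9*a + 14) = (a + 6)/(a - 2)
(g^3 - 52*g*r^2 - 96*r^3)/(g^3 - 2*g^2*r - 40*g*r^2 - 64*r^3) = (g + 6*r)/(g + 4*r)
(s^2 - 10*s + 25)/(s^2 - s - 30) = (-s^2 + 10*s - 25)/(-s^2 + s + 30)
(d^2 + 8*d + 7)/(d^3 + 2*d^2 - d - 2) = (d + 7)/(d^2 + d - 2)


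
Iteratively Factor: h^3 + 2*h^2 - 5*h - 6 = (h + 1)*(h^2 + h - 6) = (h + 1)*(h + 3)*(h - 2)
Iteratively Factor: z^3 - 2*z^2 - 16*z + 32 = (z + 4)*(z^2 - 6*z + 8) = (z - 2)*(z + 4)*(z - 4)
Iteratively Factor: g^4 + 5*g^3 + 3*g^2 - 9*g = (g)*(g^3 + 5*g^2 + 3*g - 9) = g*(g + 3)*(g^2 + 2*g - 3) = g*(g + 3)^2*(g - 1)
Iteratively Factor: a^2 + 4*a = (a)*(a + 4)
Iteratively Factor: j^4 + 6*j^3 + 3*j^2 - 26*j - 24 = (j + 1)*(j^3 + 5*j^2 - 2*j - 24) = (j + 1)*(j + 4)*(j^2 + j - 6) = (j + 1)*(j + 3)*(j + 4)*(j - 2)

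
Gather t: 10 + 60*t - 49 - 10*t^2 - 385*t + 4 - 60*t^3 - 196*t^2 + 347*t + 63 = -60*t^3 - 206*t^2 + 22*t + 28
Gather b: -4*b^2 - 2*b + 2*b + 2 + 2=4 - 4*b^2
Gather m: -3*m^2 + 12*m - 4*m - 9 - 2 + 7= -3*m^2 + 8*m - 4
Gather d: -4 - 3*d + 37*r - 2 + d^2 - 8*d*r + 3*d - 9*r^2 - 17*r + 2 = d^2 - 8*d*r - 9*r^2 + 20*r - 4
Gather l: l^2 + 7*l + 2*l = l^2 + 9*l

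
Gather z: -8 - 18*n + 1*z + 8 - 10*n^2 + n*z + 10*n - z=-10*n^2 + n*z - 8*n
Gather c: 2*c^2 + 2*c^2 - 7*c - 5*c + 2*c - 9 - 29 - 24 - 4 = 4*c^2 - 10*c - 66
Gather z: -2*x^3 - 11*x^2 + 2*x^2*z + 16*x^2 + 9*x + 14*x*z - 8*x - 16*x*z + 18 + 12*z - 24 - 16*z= -2*x^3 + 5*x^2 + x + z*(2*x^2 - 2*x - 4) - 6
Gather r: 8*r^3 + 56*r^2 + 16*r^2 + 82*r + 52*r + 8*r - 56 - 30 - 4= 8*r^3 + 72*r^2 + 142*r - 90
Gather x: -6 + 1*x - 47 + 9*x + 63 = 10*x + 10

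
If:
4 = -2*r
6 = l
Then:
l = 6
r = -2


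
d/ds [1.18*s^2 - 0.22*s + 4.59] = 2.36*s - 0.22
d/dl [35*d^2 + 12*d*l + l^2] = 12*d + 2*l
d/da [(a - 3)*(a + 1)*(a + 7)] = 3*a^2 + 10*a - 17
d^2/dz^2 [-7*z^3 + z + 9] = -42*z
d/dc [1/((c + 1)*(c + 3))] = 2*(-c - 2)/(c^4 + 8*c^3 + 22*c^2 + 24*c + 9)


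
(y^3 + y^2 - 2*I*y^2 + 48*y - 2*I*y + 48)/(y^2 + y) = y - 2*I + 48/y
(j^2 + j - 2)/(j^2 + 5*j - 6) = (j + 2)/(j + 6)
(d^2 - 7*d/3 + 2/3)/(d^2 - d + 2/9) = 3*(d - 2)/(3*d - 2)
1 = 1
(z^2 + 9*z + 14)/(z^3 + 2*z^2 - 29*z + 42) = (z + 2)/(z^2 - 5*z + 6)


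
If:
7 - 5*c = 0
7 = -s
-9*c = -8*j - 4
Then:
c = 7/5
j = 43/40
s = -7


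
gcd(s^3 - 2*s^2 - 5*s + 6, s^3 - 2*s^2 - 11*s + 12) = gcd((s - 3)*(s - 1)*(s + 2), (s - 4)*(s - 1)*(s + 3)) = s - 1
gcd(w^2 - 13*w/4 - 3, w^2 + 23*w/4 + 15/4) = w + 3/4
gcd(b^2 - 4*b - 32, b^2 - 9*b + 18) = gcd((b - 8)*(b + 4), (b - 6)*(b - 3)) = 1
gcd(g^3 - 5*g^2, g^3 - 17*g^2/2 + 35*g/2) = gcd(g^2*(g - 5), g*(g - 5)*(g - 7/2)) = g^2 - 5*g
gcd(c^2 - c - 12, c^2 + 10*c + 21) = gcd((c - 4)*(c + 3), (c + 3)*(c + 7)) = c + 3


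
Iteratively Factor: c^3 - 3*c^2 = (c)*(c^2 - 3*c) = c*(c - 3)*(c)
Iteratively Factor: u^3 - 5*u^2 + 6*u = (u - 3)*(u^2 - 2*u) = (u - 3)*(u - 2)*(u)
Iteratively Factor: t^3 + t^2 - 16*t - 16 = (t + 1)*(t^2 - 16) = (t - 4)*(t + 1)*(t + 4)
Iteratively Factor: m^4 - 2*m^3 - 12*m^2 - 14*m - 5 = (m + 1)*(m^3 - 3*m^2 - 9*m - 5) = (m + 1)^2*(m^2 - 4*m - 5) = (m + 1)^3*(m - 5)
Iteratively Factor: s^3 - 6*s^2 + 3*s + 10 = (s + 1)*(s^2 - 7*s + 10) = (s - 5)*(s + 1)*(s - 2)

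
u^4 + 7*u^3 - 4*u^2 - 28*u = u*(u - 2)*(u + 2)*(u + 7)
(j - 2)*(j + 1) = j^2 - j - 2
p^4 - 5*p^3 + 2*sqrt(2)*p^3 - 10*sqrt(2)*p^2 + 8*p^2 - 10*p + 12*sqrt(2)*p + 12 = (p - 3)*(p - 2)*(p + sqrt(2))^2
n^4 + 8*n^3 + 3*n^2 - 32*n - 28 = (n - 2)*(n + 1)*(n + 2)*(n + 7)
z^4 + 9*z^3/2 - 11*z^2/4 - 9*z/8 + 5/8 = (z - 1/2)^2*(z + 1/2)*(z + 5)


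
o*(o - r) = o^2 - o*r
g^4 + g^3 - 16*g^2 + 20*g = g*(g - 2)^2*(g + 5)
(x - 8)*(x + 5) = x^2 - 3*x - 40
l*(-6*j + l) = -6*j*l + l^2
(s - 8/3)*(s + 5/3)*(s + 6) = s^3 + 5*s^2 - 94*s/9 - 80/3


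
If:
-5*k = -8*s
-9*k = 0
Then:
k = 0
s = 0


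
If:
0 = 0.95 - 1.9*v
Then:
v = 0.50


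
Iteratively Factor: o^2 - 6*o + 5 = (o - 5)*(o - 1)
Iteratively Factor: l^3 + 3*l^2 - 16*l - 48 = (l - 4)*(l^2 + 7*l + 12) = (l - 4)*(l + 3)*(l + 4)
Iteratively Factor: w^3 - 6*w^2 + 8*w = (w - 2)*(w^2 - 4*w) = w*(w - 2)*(w - 4)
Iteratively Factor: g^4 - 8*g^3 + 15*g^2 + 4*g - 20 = (g - 2)*(g^3 - 6*g^2 + 3*g + 10) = (g - 2)*(g + 1)*(g^2 - 7*g + 10) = (g - 5)*(g - 2)*(g + 1)*(g - 2)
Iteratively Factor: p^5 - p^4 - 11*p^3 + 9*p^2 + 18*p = (p - 2)*(p^4 + p^3 - 9*p^2 - 9*p) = (p - 2)*(p + 1)*(p^3 - 9*p) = p*(p - 2)*(p + 1)*(p^2 - 9) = p*(p - 2)*(p + 1)*(p + 3)*(p - 3)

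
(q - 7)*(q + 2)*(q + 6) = q^3 + q^2 - 44*q - 84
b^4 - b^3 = b^3*(b - 1)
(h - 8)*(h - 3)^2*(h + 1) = h^4 - 13*h^3 + 43*h^2 - 15*h - 72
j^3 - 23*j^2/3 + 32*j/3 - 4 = (j - 6)*(j - 1)*(j - 2/3)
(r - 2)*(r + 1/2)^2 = r^3 - r^2 - 7*r/4 - 1/2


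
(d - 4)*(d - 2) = d^2 - 6*d + 8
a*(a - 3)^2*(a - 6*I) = a^4 - 6*a^3 - 6*I*a^3 + 9*a^2 + 36*I*a^2 - 54*I*a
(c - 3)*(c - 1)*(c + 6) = c^3 + 2*c^2 - 21*c + 18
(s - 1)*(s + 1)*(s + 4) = s^3 + 4*s^2 - s - 4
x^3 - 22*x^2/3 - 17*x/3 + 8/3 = (x - 8)*(x - 1/3)*(x + 1)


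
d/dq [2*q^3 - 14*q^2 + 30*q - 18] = 6*q^2 - 28*q + 30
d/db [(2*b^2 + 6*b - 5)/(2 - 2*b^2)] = 3*(b^2 - b + 1)/(b^4 - 2*b^2 + 1)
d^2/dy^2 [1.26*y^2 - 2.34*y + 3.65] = 2.52000000000000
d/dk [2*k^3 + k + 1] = 6*k^2 + 1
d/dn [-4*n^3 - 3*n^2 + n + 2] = -12*n^2 - 6*n + 1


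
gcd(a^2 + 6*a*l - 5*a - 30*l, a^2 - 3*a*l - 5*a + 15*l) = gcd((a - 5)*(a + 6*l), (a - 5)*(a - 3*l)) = a - 5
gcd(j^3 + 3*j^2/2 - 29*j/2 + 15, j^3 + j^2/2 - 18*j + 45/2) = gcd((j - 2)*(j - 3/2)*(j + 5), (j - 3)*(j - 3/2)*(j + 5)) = j^2 + 7*j/2 - 15/2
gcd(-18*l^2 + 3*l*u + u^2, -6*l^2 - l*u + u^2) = -3*l + u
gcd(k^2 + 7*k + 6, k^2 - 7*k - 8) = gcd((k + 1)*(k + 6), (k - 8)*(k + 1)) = k + 1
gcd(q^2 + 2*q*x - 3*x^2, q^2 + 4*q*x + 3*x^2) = q + 3*x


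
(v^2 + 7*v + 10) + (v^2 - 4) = 2*v^2 + 7*v + 6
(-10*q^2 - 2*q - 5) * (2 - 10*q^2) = 100*q^4 + 20*q^3 + 30*q^2 - 4*q - 10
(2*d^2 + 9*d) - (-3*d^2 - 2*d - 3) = 5*d^2 + 11*d + 3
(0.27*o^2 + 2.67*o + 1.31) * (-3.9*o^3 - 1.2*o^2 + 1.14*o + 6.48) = -1.053*o^5 - 10.737*o^4 - 8.0052*o^3 + 3.2214*o^2 + 18.795*o + 8.4888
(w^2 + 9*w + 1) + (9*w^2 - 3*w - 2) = 10*w^2 + 6*w - 1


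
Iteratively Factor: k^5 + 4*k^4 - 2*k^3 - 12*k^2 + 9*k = (k + 3)*(k^4 + k^3 - 5*k^2 + 3*k) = (k - 1)*(k + 3)*(k^3 + 2*k^2 - 3*k) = (k - 1)*(k + 3)^2*(k^2 - k) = (k - 1)^2*(k + 3)^2*(k)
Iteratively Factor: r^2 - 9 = (r - 3)*(r + 3)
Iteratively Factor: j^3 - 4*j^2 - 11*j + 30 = (j + 3)*(j^2 - 7*j + 10) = (j - 5)*(j + 3)*(j - 2)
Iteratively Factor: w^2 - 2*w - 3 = (w + 1)*(w - 3)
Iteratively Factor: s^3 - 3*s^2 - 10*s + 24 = (s - 2)*(s^2 - s - 12) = (s - 2)*(s + 3)*(s - 4)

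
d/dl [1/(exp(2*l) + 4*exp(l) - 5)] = 2*(-exp(l) - 2)*exp(l)/(exp(2*l) + 4*exp(l) - 5)^2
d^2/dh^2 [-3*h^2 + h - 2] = -6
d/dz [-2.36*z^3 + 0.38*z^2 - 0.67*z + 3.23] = -7.08*z^2 + 0.76*z - 0.67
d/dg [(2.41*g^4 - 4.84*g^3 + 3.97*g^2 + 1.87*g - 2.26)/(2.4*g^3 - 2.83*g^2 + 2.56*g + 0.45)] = (5.784*g^6 - 13.6406*g^5 + 22.678*g^4 - 29.4188*g^3 + 25.1933*g^2 - 9.2186*g + 6.6271)/(5.76*g^6 - 13.584*g^5 + 20.2969*g^4 - 12.3296*g^3 + 4.0066*g^2 + 2.304*g + 0.2025)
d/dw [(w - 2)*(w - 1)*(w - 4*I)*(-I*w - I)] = -4*I*w^3 + 6*w^2*(-2 + I) + 2*w*(8 + I) + 4 - 2*I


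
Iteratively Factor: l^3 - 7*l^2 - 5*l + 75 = (l - 5)*(l^2 - 2*l - 15) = (l - 5)*(l + 3)*(l - 5)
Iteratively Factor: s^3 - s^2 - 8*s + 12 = (s + 3)*(s^2 - 4*s + 4) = (s - 2)*(s + 3)*(s - 2)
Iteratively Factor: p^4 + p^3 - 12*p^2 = (p + 4)*(p^3 - 3*p^2) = (p - 3)*(p + 4)*(p^2) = p*(p - 3)*(p + 4)*(p)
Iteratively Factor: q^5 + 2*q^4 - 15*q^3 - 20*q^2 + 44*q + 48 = (q + 1)*(q^4 + q^3 - 16*q^2 - 4*q + 48) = (q - 3)*(q + 1)*(q^3 + 4*q^2 - 4*q - 16) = (q - 3)*(q + 1)*(q + 4)*(q^2 - 4) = (q - 3)*(q + 1)*(q + 2)*(q + 4)*(q - 2)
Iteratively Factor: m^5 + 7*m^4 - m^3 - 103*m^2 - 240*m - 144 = (m + 4)*(m^4 + 3*m^3 - 13*m^2 - 51*m - 36) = (m + 1)*(m + 4)*(m^3 + 2*m^2 - 15*m - 36) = (m - 4)*(m + 1)*(m + 4)*(m^2 + 6*m + 9) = (m - 4)*(m + 1)*(m + 3)*(m + 4)*(m + 3)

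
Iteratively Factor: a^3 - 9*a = (a + 3)*(a^2 - 3*a) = a*(a + 3)*(a - 3)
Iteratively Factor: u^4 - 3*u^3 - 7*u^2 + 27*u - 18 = (u - 3)*(u^3 - 7*u + 6) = (u - 3)*(u - 1)*(u^2 + u - 6) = (u - 3)*(u - 1)*(u + 3)*(u - 2)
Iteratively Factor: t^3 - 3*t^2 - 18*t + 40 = (t - 2)*(t^2 - t - 20) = (t - 5)*(t - 2)*(t + 4)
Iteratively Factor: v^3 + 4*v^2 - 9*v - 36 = (v + 4)*(v^2 - 9) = (v + 3)*(v + 4)*(v - 3)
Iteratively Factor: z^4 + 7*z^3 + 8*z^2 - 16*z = (z + 4)*(z^3 + 3*z^2 - 4*z) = (z + 4)^2*(z^2 - z) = z*(z + 4)^2*(z - 1)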